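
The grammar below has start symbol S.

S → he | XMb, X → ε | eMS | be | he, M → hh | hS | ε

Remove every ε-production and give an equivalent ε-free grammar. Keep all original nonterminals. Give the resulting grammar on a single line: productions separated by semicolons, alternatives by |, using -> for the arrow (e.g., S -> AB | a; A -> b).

S -> b | Mb | Xb | he | XMb; M -> hS | hh; X -> be | eS | he | eMS

Nullable set: {M, X}.
S -> XMb: X, M nullable, giving Mb | XMb | Xb | b.
Drop M -> ε.
Drop X -> ε.
X -> eMS: M nullable, giving eMS | eS.
Unchanged (no nullable symbols): S -> he; M -> hS; M -> hh; X -> be; X -> he.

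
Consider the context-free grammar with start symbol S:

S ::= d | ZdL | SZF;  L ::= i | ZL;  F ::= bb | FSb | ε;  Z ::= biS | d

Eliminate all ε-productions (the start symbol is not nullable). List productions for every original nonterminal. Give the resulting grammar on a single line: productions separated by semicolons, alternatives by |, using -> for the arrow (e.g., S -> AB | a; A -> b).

S -> d | SZ | SZF | ZdL; F -> Sb | bb | FSb; L -> i | ZL; Z -> d | biS

Nullable set: {F}.
S -> SZF: F nullable, giving SZ | SZF.
Drop F -> ε.
F -> FSb: F nullable, giving FSb | Sb.
Unchanged (no nullable symbols): S -> ZdL; S -> d; F -> bb; L -> ZL; L -> i; Z -> biS; Z -> d.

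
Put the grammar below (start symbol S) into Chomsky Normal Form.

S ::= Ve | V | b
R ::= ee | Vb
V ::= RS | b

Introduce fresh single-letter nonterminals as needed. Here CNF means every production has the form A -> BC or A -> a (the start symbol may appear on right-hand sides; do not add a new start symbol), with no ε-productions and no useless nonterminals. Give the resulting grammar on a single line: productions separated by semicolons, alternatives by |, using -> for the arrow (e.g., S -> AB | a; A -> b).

No ε-productions.
After unit-elimination: S -> b | RS | Ve; R -> Vb | ee; V -> b | RS.
TERM: introduce A -> b, B -> e and substitute in every rule of length ≥2.

S -> b | RS | VB; A -> b; B -> e; R -> BB | VA; V -> b | RS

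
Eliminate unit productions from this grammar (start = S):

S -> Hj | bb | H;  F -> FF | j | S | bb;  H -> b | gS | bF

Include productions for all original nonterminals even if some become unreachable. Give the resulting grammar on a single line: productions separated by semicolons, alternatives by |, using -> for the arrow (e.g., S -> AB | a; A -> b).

S -> b | Hj | bF | bb | gS; F -> b | j | FF | Hj | bF | bb | gS; H -> b | bF | gS

Unit productions: F->S, S->H.
Unit pairs (A ⇒* B via units): (F,H), (F,S), (S,H).
S: inherits non-unit rules of {H, S} → Hj | b | bF | bb | gS.
F: inherits non-unit rules of {F, H, S} → FF | Hj | b | bF | bb | gS | j.
H: inherits non-unit rules of {H} → b | bF | gS.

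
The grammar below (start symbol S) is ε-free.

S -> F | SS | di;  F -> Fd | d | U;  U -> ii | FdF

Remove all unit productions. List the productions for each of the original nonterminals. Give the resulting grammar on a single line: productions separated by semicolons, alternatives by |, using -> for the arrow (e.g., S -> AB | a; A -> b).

S -> d | Fd | SS | di | ii | FdF; F -> d | Fd | ii | FdF; U -> ii | FdF

Unit productions: F->U, S->F.
Unit pairs (A ⇒* B via units): (F,U), (S,F), (S,U).
S: inherits non-unit rules of {F, S, U} → Fd | FdF | SS | d | di | ii.
F: inherits non-unit rules of {F, U} → Fd | FdF | d | ii.
U: inherits non-unit rules of {U} → FdF | ii.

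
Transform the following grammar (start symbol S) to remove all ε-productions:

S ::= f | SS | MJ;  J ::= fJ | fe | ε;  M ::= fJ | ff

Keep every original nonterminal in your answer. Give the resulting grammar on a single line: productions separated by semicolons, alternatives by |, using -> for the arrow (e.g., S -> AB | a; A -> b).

S -> M | f | MJ | SS; J -> f | fJ | fe; M -> f | fJ | ff

Nullable set: {J}.
S -> MJ: J nullable, giving M | MJ.
Drop J -> ε.
J -> fJ: J nullable, giving f | fJ.
M -> fJ: J nullable, giving f | fJ.
Unchanged (no nullable symbols): S -> SS; S -> f; J -> fe; M -> ff.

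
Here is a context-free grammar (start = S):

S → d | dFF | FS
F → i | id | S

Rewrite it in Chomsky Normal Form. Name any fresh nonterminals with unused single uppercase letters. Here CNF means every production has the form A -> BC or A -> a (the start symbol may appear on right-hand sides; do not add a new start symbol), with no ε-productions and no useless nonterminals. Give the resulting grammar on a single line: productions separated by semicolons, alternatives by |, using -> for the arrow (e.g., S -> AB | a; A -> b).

S -> d | AD | FS; A -> d; B -> i; C -> FF; D -> FF; F -> d | i | AC | BA | FS

No ε-productions.
After unit-elimination: S -> d | FS | dFF; F -> d | i | FS | id | dFF.
TERM: introduce A -> d, B -> i and substitute in every rule of length ≥2.
BIN: F -> AFF becomes F -> AC, C -> FF; S -> AFF becomes S -> AD, D -> FF.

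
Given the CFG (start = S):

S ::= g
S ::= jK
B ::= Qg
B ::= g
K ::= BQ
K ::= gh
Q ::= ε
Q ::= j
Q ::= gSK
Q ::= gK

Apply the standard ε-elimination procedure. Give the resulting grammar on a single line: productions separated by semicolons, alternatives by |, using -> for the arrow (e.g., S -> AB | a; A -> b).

S -> g | jK; B -> g | Qg; K -> B | BQ | gh; Q -> j | gK | gSK

Nullable set: {Q}.
B -> Qg: Q nullable, giving Qg | g.
K -> BQ: Q nullable, giving B | BQ.
Drop Q -> ε.
Unchanged (no nullable symbols): S -> g; S -> jK; B -> g; K -> gh; Q -> gK; Q -> gSK; Q -> j.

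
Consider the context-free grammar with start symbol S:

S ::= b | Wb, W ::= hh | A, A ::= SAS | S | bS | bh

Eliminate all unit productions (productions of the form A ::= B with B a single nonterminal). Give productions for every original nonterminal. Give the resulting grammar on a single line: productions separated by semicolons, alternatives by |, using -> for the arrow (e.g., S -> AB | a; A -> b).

S -> b | Wb; A -> b | Wb | bS | bh | SAS; W -> b | Wb | bS | bh | hh | SAS

Unit productions: A->S, W->A.
Unit pairs (A ⇒* B via units): (A,S), (W,A), (W,S).
S: inherits non-unit rules of {S} → Wb | b.
A: inherits non-unit rules of {A, S} → SAS | Wb | b | bS | bh.
W: inherits non-unit rules of {A, S, W} → SAS | Wb | b | bS | bh | hh.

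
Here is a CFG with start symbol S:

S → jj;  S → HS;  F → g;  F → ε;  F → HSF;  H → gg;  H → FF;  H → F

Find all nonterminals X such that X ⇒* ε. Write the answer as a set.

{F, H}

Directly nullable (have an ε-rule): {F}.
H is nullable via H -> F (every symbol on the right is already known nullable).
Not nullable: S — each has a terminal in every rule's right-hand side or depends on a non-nullable symbol.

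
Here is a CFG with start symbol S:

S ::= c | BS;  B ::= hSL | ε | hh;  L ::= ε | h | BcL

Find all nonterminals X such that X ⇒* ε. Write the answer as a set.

{B, L}

Directly nullable (have an ε-rule): {B, L}.
Not nullable: S — each has a terminal in every rule's right-hand side or depends on a non-nullable symbol.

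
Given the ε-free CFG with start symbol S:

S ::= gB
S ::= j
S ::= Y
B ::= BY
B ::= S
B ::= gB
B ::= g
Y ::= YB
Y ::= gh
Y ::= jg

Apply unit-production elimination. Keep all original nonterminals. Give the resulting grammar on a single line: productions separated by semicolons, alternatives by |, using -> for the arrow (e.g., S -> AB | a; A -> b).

S -> j | YB | gB | gh | jg; B -> g | j | BY | YB | gB | gh | jg; Y -> YB | gh | jg

Unit productions: B->S, S->Y.
Unit pairs (A ⇒* B via units): (B,S), (B,Y), (S,Y).
S: inherits non-unit rules of {S, Y} → YB | gB | gh | j | jg.
B: inherits non-unit rules of {B, S, Y} → BY | YB | g | gB | gh | j | jg.
Y: inherits non-unit rules of {Y} → YB | gh | jg.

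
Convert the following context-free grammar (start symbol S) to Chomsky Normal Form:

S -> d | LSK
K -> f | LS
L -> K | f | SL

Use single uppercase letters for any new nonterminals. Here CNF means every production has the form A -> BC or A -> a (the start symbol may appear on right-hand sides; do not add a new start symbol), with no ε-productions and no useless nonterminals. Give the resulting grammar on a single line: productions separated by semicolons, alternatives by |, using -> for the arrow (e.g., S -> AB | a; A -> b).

No ε-productions.
After unit-elimination: S -> d | LSK; K -> f | LS; L -> f | LS | SL.
BIN: S -> LSK becomes S -> LA, A -> SK.

S -> d | LA; A -> SK; K -> f | LS; L -> f | LS | SL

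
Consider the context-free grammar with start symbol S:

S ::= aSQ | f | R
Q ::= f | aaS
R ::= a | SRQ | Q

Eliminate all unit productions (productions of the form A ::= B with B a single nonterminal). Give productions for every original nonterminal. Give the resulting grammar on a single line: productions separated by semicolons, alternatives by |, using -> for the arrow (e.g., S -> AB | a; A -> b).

S -> a | f | SRQ | aSQ | aaS; Q -> f | aaS; R -> a | f | SRQ | aaS

Unit productions: R->Q, S->R.
Unit pairs (A ⇒* B via units): (R,Q), (S,Q), (S,R).
S: inherits non-unit rules of {Q, R, S} → SRQ | a | aSQ | aaS | f.
Q: inherits non-unit rules of {Q} → aaS | f.
R: inherits non-unit rules of {Q, R} → SRQ | a | aaS | f.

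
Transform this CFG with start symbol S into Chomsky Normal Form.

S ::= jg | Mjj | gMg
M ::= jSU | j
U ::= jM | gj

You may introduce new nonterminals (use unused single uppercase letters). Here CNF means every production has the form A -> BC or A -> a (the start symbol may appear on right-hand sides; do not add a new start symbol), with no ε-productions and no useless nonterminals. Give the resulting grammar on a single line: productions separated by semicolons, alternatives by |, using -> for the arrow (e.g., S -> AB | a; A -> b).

S -> AB | BD | ME; A -> j; B -> g; C -> SU; D -> MB; E -> AA; M -> j | AC; U -> AM | BA

No ε-productions.
No unit productions to eliminate.
TERM: introduce B -> g, A -> j and substitute in every rule of length ≥2.
BIN: M -> ASU becomes M -> AC, C -> SU; S -> BMB becomes S -> BD, D -> MB; S -> MAA becomes S -> ME, E -> AA.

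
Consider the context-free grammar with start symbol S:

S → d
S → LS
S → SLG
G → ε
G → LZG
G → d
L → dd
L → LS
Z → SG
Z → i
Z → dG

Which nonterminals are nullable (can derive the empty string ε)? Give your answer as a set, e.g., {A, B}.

{G}

Directly nullable (have an ε-rule): {G}.
Not nullable: L, S, Z — each has a terminal in every rule's right-hand side or depends on a non-nullable symbol.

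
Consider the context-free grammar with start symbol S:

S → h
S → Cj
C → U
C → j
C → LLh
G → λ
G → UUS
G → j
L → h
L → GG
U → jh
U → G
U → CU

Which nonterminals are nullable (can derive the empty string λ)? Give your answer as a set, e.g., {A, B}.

{C, G, L, U}

Directly nullable (have an ε-rule): {G}.
L is nullable via L -> GG (every symbol on the right is already known nullable).
U is nullable via U -> G (every symbol on the right is already known nullable).
C is nullable via C -> U (every symbol on the right is already known nullable).
Not nullable: S — each has a terminal in every rule's right-hand side or depends on a non-nullable symbol.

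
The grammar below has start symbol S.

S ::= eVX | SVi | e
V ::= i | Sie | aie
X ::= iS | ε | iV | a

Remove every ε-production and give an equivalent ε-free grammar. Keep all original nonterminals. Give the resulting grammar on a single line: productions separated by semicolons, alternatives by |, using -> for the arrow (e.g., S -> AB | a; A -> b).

S -> e | eV | SVi | eVX; V -> i | Sie | aie; X -> a | iS | iV

Nullable set: {X}.
S -> eVX: X nullable, giving eV | eVX.
Drop X -> ε.
Unchanged (no nullable symbols): S -> SVi; S -> e; V -> Sie; V -> aie; V -> i; X -> a; X -> iS; X -> iV.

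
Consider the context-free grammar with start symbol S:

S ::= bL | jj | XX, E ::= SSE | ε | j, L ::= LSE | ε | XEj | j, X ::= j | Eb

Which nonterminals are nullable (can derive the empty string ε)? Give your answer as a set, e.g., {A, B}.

Directly nullable (have an ε-rule): {E, L}.
Not nullable: S, X — each has a terminal in every rule's right-hand side or depends on a non-nullable symbol.

{E, L}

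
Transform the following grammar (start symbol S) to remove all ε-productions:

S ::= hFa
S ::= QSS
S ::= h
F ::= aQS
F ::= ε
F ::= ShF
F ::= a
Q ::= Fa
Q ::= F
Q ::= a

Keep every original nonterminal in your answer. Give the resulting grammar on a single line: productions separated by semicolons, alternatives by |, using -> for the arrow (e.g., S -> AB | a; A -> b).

S -> h | SS | ha | QSS | hFa; F -> a | Sh | aS | ShF | aQS; Q -> F | a | Fa

Nullable set: {F, Q}.
S -> QSS: Q nullable, giving QSS | SS.
S -> hFa: F nullable, giving hFa | ha.
Drop F -> ε.
F -> ShF: F nullable, giving Sh | ShF.
F -> aQS: Q nullable, giving aQS | aS.
Q -> F: F nullable, giving F.
Q -> Fa: F nullable, giving Fa | a.
Unchanged (no nullable symbols): S -> h; F -> a; Q -> a.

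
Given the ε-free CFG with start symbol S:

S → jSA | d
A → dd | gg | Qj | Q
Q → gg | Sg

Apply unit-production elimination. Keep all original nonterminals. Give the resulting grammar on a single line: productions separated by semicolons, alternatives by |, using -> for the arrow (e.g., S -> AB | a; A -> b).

S -> d | jSA; A -> Qj | Sg | dd | gg; Q -> Sg | gg

Unit productions: A->Q.
Unit pairs (A ⇒* B via units): (A,Q).
S: inherits non-unit rules of {S} → d | jSA.
A: inherits non-unit rules of {A, Q} → Qj | Sg | dd | gg.
Q: inherits non-unit rules of {Q} → Sg | gg.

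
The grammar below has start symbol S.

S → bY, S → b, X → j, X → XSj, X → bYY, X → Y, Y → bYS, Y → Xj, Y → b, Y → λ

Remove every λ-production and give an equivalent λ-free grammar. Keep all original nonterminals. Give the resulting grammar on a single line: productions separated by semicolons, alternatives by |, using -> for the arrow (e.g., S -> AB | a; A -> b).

S -> b | bY; X -> Y | b | j | Sj | bY | XSj | bYY; Y -> b | j | Xj | bS | bYS

Nullable set: {X, Y}.
S -> bY: Y nullable, giving b | bY.
X -> XSj: X nullable, giving Sj | XSj.
X -> Y: Y nullable, giving Y.
X -> bYY: Y, Y nullable, giving b | bY | bYY.
Drop Y -> λ.
Y -> Xj: X nullable, giving Xj | j.
Y -> bYS: Y nullable, giving bS | bYS.
Unchanged (no nullable symbols): S -> b; X -> j; Y -> b.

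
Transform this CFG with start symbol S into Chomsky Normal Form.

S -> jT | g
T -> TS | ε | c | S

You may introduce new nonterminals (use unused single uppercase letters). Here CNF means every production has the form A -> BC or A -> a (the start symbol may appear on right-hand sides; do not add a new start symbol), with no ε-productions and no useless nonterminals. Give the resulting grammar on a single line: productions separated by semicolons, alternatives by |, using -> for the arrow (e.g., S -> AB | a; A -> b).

S -> g | j | AT; A -> j; T -> c | g | j | AT | TS

Nullable: {T}; after ε-elimination: S -> g | j | jT; T -> S | c | TS.
After unit-elimination: S -> g | j | jT; T -> c | g | j | TS | jT.
TERM: introduce A -> j and substitute in every rule of length ≥2.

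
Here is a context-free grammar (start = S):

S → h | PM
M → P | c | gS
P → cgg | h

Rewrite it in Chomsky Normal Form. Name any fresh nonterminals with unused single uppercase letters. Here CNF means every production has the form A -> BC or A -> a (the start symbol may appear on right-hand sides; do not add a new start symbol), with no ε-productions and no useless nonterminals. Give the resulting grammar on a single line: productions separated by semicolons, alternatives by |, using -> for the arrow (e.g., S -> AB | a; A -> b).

S -> h | PM; A -> c; B -> g; C -> BB; D -> BB; M -> c | h | AC | BS; P -> h | AD

No ε-productions.
After unit-elimination: S -> h | PM; M -> c | h | gS | cgg; P -> h | cgg.
TERM: introduce A -> c, B -> g and substitute in every rule of length ≥2.
BIN: M -> ABB becomes M -> AC, C -> BB; P -> ABB becomes P -> AD, D -> BB.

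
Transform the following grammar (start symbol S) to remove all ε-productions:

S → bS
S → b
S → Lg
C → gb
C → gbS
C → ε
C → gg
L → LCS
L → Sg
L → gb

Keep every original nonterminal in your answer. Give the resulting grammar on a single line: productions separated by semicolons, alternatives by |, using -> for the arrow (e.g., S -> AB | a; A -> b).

Nullable set: {C}.
Drop C -> ε.
L -> LCS: C nullable, giving LCS | LS.
Unchanged (no nullable symbols): S -> Lg; S -> b; S -> bS; C -> gb; C -> gbS; C -> gg; L -> Sg; L -> gb.

S -> b | Lg | bS; C -> gb | gg | gbS; L -> LS | Sg | gb | LCS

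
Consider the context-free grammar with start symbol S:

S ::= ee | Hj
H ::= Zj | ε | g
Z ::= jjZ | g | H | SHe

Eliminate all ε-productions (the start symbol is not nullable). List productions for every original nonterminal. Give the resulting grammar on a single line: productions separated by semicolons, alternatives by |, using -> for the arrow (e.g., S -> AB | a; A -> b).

S -> j | Hj | ee; H -> g | j | Zj; Z -> H | g | Se | jj | SHe | jjZ

Nullable set: {H, Z}.
S -> Hj: H nullable, giving Hj | j.
Drop H -> ε.
H -> Zj: Z nullable, giving Zj | j.
Z -> H: H nullable, giving H.
Z -> SHe: H nullable, giving SHe | Se.
Z -> jjZ: Z nullable, giving jj | jjZ.
Unchanged (no nullable symbols): S -> ee; H -> g; Z -> g.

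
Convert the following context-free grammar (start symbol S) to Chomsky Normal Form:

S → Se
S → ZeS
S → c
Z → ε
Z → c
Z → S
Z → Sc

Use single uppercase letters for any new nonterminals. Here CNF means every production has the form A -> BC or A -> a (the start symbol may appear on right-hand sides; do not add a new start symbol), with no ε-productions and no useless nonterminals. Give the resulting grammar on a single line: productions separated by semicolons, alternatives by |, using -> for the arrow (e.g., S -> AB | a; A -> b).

Nullable: {Z}; after ε-elimination: S -> c | Se | eS | ZeS; Z -> S | c | Sc.
After unit-elimination: S -> c | Se | eS | ZeS; Z -> c | Sc | Se | eS | ZeS.
TERM: introduce B -> c, A -> e and substitute in every rule of length ≥2.
BIN: S -> ZAS becomes S -> ZC, C -> AS; Z -> ZAS becomes Z -> ZD, D -> AS.

S -> c | AS | SA | ZC; A -> e; B -> c; C -> AS; D -> AS; Z -> c | AS | SA | SB | ZD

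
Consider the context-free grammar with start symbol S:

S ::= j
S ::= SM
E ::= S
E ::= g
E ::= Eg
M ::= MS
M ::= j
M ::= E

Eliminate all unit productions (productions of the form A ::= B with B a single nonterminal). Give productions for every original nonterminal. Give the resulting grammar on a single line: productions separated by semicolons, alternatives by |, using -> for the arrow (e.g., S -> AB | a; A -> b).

S -> j | SM; E -> g | j | Eg | SM; M -> g | j | Eg | MS | SM

Unit productions: E->S, M->E.
Unit pairs (A ⇒* B via units): (E,S), (M,E), (M,S).
S: inherits non-unit rules of {S} → SM | j.
E: inherits non-unit rules of {E, S} → Eg | SM | g | j.
M: inherits non-unit rules of {E, M, S} → Eg | MS | SM | g | j.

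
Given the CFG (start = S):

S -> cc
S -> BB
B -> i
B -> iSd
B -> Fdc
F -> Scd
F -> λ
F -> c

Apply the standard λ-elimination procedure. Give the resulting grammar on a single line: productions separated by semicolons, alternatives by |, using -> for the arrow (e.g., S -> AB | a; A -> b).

S -> BB | cc; B -> i | dc | Fdc | iSd; F -> c | Scd

Nullable set: {F}.
B -> Fdc: F nullable, giving Fdc | dc.
Drop F -> λ.
Unchanged (no nullable symbols): S -> BB; S -> cc; B -> i; B -> iSd; F -> Scd; F -> c.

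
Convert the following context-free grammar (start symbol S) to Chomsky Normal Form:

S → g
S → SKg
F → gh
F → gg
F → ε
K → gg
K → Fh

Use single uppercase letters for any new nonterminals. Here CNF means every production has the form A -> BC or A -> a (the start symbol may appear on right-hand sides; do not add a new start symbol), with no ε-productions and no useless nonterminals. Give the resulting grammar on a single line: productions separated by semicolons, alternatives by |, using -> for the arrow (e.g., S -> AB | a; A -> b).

S -> g | SC; A -> g; B -> h; C -> KA; F -> AA | AB; K -> h | AA | FB

Nullable: {F}; after ε-elimination: S -> g | SKg; F -> gg | gh; K -> h | Fh | gg.
No unit productions to eliminate.
TERM: introduce A -> g, B -> h and substitute in every rule of length ≥2.
BIN: S -> SKA becomes S -> SC, C -> KA.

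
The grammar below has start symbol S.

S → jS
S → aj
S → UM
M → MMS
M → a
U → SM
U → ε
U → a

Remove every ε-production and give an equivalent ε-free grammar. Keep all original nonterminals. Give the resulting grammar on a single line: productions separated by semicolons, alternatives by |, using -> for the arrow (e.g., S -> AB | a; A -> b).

Nullable set: {U}.
S -> UM: U nullable, giving M | UM.
Drop U -> ε.
Unchanged (no nullable symbols): S -> aj; S -> jS; M -> MMS; M -> a; U -> SM; U -> a.

S -> M | UM | aj | jS; M -> a | MMS; U -> a | SM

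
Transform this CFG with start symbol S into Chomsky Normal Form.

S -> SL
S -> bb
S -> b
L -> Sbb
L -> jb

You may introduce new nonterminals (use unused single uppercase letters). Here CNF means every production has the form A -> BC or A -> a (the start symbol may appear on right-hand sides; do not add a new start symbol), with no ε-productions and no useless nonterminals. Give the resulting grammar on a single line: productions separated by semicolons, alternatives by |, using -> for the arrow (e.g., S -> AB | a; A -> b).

No ε-productions.
No unit productions to eliminate.
TERM: introduce A -> b, B -> j and substitute in every rule of length ≥2.
BIN: L -> SAA becomes L -> SC, C -> AA.

S -> b | AA | SL; A -> b; B -> j; C -> AA; L -> BA | SC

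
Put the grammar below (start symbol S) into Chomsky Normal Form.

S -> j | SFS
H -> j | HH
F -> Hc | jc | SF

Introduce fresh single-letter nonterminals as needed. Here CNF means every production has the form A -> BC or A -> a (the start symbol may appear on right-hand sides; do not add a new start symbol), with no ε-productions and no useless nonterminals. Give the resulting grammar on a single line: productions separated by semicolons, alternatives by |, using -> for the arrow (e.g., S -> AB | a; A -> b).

No ε-productions.
No unit productions to eliminate.
TERM: introduce A -> c, B -> j and substitute in every rule of length ≥2.
BIN: S -> SFS becomes S -> SC, C -> FS.

S -> j | SC; A -> c; B -> j; C -> FS; F -> BA | HA | SF; H -> j | HH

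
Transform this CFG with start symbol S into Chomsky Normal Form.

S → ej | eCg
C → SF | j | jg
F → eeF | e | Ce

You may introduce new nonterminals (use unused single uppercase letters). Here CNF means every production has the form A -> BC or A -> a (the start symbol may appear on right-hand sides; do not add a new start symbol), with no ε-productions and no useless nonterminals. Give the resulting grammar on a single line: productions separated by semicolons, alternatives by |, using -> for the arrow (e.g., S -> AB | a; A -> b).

No ε-productions.
No unit productions to eliminate.
TERM: introduce D -> e, B -> g, A -> j and substitute in every rule of length ≥2.
BIN: F -> DDF becomes F -> DE, E -> DF; S -> DCB becomes S -> DG, G -> CB.

S -> DA | DG; A -> j; B -> g; C -> j | AB | SF; D -> e; E -> DF; F -> e | CD | DE; G -> CB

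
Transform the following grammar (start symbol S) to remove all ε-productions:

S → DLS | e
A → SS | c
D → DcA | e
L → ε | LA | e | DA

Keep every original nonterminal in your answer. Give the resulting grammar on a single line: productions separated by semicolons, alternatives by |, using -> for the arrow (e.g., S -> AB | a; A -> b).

Nullable set: {L}.
S -> DLS: L nullable, giving DLS | DS.
Drop L -> ε.
L -> LA: L nullable, giving A | LA.
Unchanged (no nullable symbols): S -> e; A -> SS; A -> c; D -> DcA; D -> e; L -> DA; L -> e.

S -> e | DS | DLS; A -> c | SS; D -> e | DcA; L -> A | e | DA | LA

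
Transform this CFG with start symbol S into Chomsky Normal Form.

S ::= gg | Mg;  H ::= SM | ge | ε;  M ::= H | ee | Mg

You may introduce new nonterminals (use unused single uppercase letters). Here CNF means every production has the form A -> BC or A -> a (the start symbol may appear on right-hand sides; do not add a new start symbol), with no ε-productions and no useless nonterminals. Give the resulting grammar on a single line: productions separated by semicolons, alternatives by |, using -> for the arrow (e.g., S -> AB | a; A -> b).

Nullable: {H, M}; after ε-elimination: S -> g | Mg | gg; H -> S | SM | ge; M -> H | g | Mg | ee.
After unit-elimination: S -> g | Mg | gg; H -> g | Mg | SM | ge | gg; M -> g | Mg | SM | ee | ge | gg.
TERM: introduce B -> e, A -> g and substitute in every rule of length ≥2.
Drop unreachable/unproductive: H.

S -> g | AA | MA; A -> g; B -> e; M -> g | AA | AB | BB | MA | SM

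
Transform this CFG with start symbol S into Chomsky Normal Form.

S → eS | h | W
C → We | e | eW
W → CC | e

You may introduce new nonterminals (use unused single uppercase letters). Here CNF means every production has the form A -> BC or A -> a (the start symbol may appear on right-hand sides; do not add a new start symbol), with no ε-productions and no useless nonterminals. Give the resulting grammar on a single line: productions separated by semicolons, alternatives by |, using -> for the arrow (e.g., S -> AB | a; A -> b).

S -> e | h | AS | CC; A -> e; C -> e | AW | WA; W -> e | CC

No ε-productions.
After unit-elimination: S -> e | h | CC | eS; C -> e | We | eW; W -> e | CC.
TERM: introduce A -> e and substitute in every rule of length ≥2.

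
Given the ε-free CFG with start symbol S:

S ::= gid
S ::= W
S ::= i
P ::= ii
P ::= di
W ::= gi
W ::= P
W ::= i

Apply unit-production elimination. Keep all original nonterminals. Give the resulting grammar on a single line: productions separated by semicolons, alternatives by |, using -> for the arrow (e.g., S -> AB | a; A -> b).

Unit productions: S->W, W->P.
Unit pairs (A ⇒* B via units): (S,P), (S,W), (W,P).
S: inherits non-unit rules of {P, S, W} → di | gi | gid | i | ii.
P: inherits non-unit rules of {P} → di | ii.
W: inherits non-unit rules of {P, W} → di | gi | i | ii.

S -> i | di | gi | ii | gid; P -> di | ii; W -> i | di | gi | ii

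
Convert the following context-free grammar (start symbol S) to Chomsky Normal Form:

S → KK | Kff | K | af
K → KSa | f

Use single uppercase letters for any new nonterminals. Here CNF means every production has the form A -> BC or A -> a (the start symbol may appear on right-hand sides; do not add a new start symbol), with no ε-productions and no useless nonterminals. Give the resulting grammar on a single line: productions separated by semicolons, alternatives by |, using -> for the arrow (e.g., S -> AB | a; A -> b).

No ε-productions.
After unit-elimination: S -> f | KK | af | KSa | Kff; K -> f | KSa.
TERM: introduce A -> a, B -> f and substitute in every rule of length ≥2.
BIN: K -> KSA becomes K -> KC, C -> SA; S -> KBB becomes S -> KD, D -> BB; S -> KSA becomes S -> KE, E -> SA.

S -> f | AB | KD | KE | KK; A -> a; B -> f; C -> SA; D -> BB; E -> SA; K -> f | KC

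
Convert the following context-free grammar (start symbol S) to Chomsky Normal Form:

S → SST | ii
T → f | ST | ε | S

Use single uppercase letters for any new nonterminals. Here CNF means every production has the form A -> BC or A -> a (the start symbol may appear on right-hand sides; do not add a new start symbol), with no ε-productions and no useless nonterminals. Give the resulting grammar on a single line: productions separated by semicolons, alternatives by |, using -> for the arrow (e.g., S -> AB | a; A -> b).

S -> AA | SB | SS; A -> i; B -> ST; C -> ST; T -> f | AA | SC | SS | ST

Nullable: {T}; after ε-elimination: S -> SS | ii | SST; T -> S | f | ST.
After unit-elimination: S -> SS | ii | SST; T -> f | SS | ST | ii | SST.
TERM: introduce A -> i and substitute in every rule of length ≥2.
BIN: S -> SST becomes S -> SB, B -> ST; T -> SST becomes T -> SC, C -> ST.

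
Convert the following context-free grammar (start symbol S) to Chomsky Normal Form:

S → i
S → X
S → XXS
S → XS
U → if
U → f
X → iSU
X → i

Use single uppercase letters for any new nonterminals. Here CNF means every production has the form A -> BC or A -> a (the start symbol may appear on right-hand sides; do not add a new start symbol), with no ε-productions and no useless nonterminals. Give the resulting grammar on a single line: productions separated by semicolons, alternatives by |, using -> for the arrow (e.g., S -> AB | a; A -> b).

S -> i | AC | XD | XS; A -> i; B -> f; C -> SU; D -> XS; E -> SU; U -> f | AB; X -> i | AE

No ε-productions.
After unit-elimination: S -> i | XS | XXS | iSU; U -> f | if; X -> i | iSU.
TERM: introduce B -> f, A -> i and substitute in every rule of length ≥2.
BIN: S -> ASU becomes S -> AC, C -> SU; S -> XXS becomes S -> XD, D -> XS; X -> ASU becomes X -> AE, E -> SU.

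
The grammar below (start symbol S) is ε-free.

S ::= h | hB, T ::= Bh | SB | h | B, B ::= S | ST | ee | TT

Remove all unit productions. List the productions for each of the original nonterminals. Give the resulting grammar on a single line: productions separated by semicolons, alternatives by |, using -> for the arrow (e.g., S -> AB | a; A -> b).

Unit productions: B->S, T->B.
Unit pairs (A ⇒* B via units): (B,S), (T,B), (T,S).
S: inherits non-unit rules of {S} → h | hB.
B: inherits non-unit rules of {B, S} → ST | TT | ee | h | hB.
T: inherits non-unit rules of {B, S, T} → Bh | SB | ST | TT | ee | h | hB.

S -> h | hB; B -> h | ST | TT | ee | hB; T -> h | Bh | SB | ST | TT | ee | hB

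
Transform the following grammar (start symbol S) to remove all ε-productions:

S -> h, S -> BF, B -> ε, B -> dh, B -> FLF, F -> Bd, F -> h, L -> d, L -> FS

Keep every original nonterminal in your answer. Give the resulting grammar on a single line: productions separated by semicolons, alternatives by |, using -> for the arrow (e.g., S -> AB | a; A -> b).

S -> F | h | BF; B -> dh | FLF; F -> d | h | Bd; L -> d | FS

Nullable set: {B}.
S -> BF: B nullable, giving BF | F.
Drop B -> ε.
F -> Bd: B nullable, giving Bd | d.
Unchanged (no nullable symbols): S -> h; B -> FLF; B -> dh; F -> h; L -> FS; L -> d.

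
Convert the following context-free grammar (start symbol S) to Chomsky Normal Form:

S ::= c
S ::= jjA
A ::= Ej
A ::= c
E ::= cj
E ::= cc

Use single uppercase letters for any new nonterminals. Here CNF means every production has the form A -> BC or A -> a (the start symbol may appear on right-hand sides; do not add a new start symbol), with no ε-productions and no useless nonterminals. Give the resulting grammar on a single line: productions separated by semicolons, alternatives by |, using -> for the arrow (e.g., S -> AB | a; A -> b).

No ε-productions.
No unit productions to eliminate.
TERM: introduce C -> c, B -> j and substitute in every rule of length ≥2.
BIN: S -> BBA becomes S -> BD, D -> BA.

S -> c | BD; A -> c | EB; B -> j; C -> c; D -> BA; E -> CB | CC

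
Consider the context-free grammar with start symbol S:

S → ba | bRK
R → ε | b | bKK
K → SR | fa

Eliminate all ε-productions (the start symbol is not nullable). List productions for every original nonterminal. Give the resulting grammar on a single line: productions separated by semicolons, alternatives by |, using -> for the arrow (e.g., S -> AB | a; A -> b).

Nullable set: {R}.
S -> bRK: R nullable, giving bK | bRK.
K -> SR: R nullable, giving S | SR.
Drop R -> ε.
Unchanged (no nullable symbols): S -> ba; K -> fa; R -> b; R -> bKK.

S -> bK | ba | bRK; K -> S | SR | fa; R -> b | bKK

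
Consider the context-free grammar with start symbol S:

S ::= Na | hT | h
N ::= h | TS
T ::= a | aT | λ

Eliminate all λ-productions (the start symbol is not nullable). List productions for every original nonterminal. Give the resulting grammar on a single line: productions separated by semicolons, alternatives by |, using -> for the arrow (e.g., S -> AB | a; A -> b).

Nullable set: {T}.
S -> hT: T nullable, giving h | hT.
N -> TS: T nullable, giving S | TS.
Drop T -> λ.
T -> aT: T nullable, giving a | aT.
Unchanged (no nullable symbols): S -> Na; S -> h; N -> h; T -> a.

S -> h | Na | hT; N -> S | h | TS; T -> a | aT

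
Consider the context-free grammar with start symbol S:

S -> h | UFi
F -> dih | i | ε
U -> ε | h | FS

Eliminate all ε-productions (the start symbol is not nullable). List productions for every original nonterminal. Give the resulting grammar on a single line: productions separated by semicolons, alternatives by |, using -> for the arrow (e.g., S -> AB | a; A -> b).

Nullable set: {F, U}.
S -> UFi: U, F nullable, giving Fi | UFi | Ui | i.
Drop F -> ε.
Drop U -> ε.
U -> FS: F nullable, giving FS | S.
Unchanged (no nullable symbols): S -> h; F -> dih; F -> i; U -> h.

S -> h | i | Fi | Ui | UFi; F -> i | dih; U -> S | h | FS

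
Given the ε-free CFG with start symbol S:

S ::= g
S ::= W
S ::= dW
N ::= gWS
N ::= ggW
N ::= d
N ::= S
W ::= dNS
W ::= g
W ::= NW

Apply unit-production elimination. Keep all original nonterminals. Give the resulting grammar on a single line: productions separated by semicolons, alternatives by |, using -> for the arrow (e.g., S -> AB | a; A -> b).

S -> g | NW | dW | dNS; N -> d | g | NW | dW | dNS | gWS | ggW; W -> g | NW | dNS

Unit productions: N->S, S->W.
Unit pairs (A ⇒* B via units): (N,S), (N,W), (S,W).
S: inherits non-unit rules of {S, W} → NW | dNS | dW | g.
N: inherits non-unit rules of {N, S, W} → NW | d | dNS | dW | g | gWS | ggW.
W: inherits non-unit rules of {W} → NW | dNS | g.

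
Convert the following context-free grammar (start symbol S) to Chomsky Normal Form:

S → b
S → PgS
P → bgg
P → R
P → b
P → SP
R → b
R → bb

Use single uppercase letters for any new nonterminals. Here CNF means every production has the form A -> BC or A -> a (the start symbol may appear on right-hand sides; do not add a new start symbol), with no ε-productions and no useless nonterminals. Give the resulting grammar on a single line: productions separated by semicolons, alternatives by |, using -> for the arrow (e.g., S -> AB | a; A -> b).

S -> b | PD; A -> b; B -> g; C -> BB; D -> BS; P -> b | AA | AC | SP

No ε-productions.
After unit-elimination: S -> b | PgS; P -> b | SP | bb | bgg; R -> b | bb.
TERM: introduce A -> b, B -> g and substitute in every rule of length ≥2.
BIN: P -> ABB becomes P -> AC, C -> BB; S -> PBS becomes S -> PD, D -> BS.
Drop unreachable/unproductive: R.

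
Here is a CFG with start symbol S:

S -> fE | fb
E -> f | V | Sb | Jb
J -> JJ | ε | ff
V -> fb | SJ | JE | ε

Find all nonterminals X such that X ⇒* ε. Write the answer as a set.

Directly nullable (have an ε-rule): {J, V}.
E is nullable via E -> V (every symbol on the right is already known nullable).
Not nullable: S — each has a terminal in every rule's right-hand side or depends on a non-nullable symbol.

{E, J, V}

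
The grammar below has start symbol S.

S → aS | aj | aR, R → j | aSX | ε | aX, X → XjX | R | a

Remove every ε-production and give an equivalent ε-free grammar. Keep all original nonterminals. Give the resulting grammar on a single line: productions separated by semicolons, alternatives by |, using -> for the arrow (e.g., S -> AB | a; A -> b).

Nullable set: {R, X}.
S -> aR: R nullable, giving a | aR.
Drop R -> ε.
R -> aSX: X nullable, giving aS | aSX.
R -> aX: X nullable, giving a | aX.
X -> R: R nullable, giving R.
X -> XjX: X, X nullable, giving Xj | XjX | j | jX.
Unchanged (no nullable symbols): S -> aS; S -> aj; R -> j; X -> a.

S -> a | aR | aS | aj; R -> a | j | aS | aX | aSX; X -> R | a | j | Xj | jX | XjX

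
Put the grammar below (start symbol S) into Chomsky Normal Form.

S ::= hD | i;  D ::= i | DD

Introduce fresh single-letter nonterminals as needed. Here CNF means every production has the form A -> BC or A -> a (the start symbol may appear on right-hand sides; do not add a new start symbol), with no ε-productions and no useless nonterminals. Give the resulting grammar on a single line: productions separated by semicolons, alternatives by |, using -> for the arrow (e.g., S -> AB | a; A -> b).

No ε-productions.
No unit productions to eliminate.
TERM: introduce A -> h and substitute in every rule of length ≥2.

S -> i | AD; A -> h; D -> i | DD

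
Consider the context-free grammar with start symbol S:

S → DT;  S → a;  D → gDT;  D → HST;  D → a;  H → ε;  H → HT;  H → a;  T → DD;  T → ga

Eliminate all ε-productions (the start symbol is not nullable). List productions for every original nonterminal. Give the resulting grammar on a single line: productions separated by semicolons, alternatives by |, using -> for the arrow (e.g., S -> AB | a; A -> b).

Nullable set: {H}.
D -> HST: H nullable, giving HST | ST.
Drop H -> ε.
H -> HT: H nullable, giving HT | T.
Unchanged (no nullable symbols): S -> DT; S -> a; D -> a; D -> gDT; H -> a; T -> DD; T -> ga.

S -> a | DT; D -> a | ST | HST | gDT; H -> T | a | HT; T -> DD | ga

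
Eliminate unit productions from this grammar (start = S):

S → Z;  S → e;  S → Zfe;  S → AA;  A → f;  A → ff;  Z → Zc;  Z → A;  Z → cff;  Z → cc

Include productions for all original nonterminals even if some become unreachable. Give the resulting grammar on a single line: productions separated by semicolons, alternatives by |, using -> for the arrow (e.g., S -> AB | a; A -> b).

S -> e | f | AA | Zc | cc | ff | Zfe | cff; A -> f | ff; Z -> f | Zc | cc | ff | cff

Unit productions: S->Z, Z->A.
Unit pairs (A ⇒* B via units): (S,A), (S,Z), (Z,A).
S: inherits non-unit rules of {A, S, Z} → AA | Zc | Zfe | cc | cff | e | f | ff.
A: inherits non-unit rules of {A} → f | ff.
Z: inherits non-unit rules of {A, Z} → Zc | cc | cff | f | ff.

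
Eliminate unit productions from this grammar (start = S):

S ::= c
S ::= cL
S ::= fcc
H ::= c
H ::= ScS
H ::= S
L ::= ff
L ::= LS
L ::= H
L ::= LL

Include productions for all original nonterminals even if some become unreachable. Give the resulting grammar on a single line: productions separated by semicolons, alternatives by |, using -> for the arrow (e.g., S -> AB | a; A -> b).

S -> c | cL | fcc; H -> c | cL | ScS | fcc; L -> c | LL | LS | cL | ff | ScS | fcc

Unit productions: H->S, L->H.
Unit pairs (A ⇒* B via units): (H,S), (L,H), (L,S).
S: inherits non-unit rules of {S} → c | cL | fcc.
H: inherits non-unit rules of {H, S} → ScS | c | cL | fcc.
L: inherits non-unit rules of {H, L, S} → LL | LS | ScS | c | cL | fcc | ff.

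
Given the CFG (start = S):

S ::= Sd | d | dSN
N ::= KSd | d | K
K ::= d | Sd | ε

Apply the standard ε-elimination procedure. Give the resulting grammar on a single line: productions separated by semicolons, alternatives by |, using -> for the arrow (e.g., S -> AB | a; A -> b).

Nullable set: {K, N}.
S -> dSN: N nullable, giving dS | dSN.
Drop K -> ε.
N -> K: K nullable, giving K.
N -> KSd: K nullable, giving KSd | Sd.
Unchanged (no nullable symbols): S -> Sd; S -> d; K -> Sd; K -> d; N -> d.

S -> d | Sd | dS | dSN; K -> d | Sd; N -> K | d | Sd | KSd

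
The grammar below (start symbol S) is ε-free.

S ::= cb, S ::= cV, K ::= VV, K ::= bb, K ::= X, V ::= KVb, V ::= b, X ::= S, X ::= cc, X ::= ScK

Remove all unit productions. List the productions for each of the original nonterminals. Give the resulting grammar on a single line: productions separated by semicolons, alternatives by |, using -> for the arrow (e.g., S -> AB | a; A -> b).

Unit productions: K->X, X->S.
Unit pairs (A ⇒* B via units): (K,S), (K,X), (X,S).
S: inherits non-unit rules of {S} → cV | cb.
K: inherits non-unit rules of {K, S, X} → ScK | VV | bb | cV | cb | cc.
V: inherits non-unit rules of {V} → KVb | b.
X: inherits non-unit rules of {S, X} → ScK | cV | cb | cc.

S -> cV | cb; K -> VV | bb | cV | cb | cc | ScK; V -> b | KVb; X -> cV | cb | cc | ScK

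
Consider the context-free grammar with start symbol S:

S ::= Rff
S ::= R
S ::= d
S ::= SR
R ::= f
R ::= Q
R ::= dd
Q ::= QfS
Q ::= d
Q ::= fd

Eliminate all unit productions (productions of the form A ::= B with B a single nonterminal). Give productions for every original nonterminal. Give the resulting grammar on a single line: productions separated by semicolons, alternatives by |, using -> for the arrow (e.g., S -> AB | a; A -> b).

Unit productions: R->Q, S->R.
Unit pairs (A ⇒* B via units): (R,Q), (S,Q), (S,R).
S: inherits non-unit rules of {Q, R, S} → QfS | Rff | SR | d | dd | f | fd.
Q: inherits non-unit rules of {Q} → QfS | d | fd.
R: inherits non-unit rules of {Q, R} → QfS | d | dd | f | fd.

S -> d | f | SR | dd | fd | QfS | Rff; Q -> d | fd | QfS; R -> d | f | dd | fd | QfS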